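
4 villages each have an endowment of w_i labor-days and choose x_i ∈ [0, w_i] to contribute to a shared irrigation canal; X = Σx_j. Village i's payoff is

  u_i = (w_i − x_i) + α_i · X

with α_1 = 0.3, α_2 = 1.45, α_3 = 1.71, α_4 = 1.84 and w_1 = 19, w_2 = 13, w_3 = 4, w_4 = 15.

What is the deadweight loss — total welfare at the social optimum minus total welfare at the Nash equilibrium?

81.7

∂u_i/∂x_i = α_i − 1, so village i contributes w_i if α_i > 1, else 0.
α_i > 1 for i ∈ {2, 3, 4}; NE contributions (0, 13, 4, 15), X = 32.
W^NE = Σw_i − X^NE + (Σα_i)·X^NE = 51 + 4.3·32 = 188.6.
Planner: ∂(Σu_j)/∂x_i = Σα_j − 1 = 4.3 > 0, so everyone contributes w_i; X^SO = 51, W^SO = 51 + 4.3·51 = 270.3.
Deadweight loss = 81.7.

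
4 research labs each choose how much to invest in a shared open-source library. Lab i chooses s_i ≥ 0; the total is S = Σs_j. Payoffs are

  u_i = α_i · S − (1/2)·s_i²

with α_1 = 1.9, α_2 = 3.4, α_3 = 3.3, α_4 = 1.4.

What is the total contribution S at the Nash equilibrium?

Lab i's FOC: ∂u_i/∂s_i = α_i − s_i = 0, so s_i* = α_i.
NE contributions = (1.9, 3.4, 3.3, 1.4); S = 10.

10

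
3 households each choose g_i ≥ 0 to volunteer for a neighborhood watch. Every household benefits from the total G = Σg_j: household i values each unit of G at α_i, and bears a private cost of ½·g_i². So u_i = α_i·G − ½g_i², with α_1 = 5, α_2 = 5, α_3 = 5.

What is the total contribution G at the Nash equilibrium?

15

Household i's FOC: ∂u_i/∂g_i = α_i − g_i = 0, so g_i* = α_i.
NE contributions = (5, 5, 5); G = 15.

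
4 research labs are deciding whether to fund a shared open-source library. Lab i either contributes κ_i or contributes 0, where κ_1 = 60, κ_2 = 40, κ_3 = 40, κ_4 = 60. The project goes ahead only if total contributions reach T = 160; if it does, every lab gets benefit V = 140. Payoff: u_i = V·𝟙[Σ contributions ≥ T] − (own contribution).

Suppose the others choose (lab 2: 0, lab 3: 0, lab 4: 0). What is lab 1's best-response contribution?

Others' total = 0. Even contributing 60 gives 60 < 160: no benefit either way.
Best response: 0.

0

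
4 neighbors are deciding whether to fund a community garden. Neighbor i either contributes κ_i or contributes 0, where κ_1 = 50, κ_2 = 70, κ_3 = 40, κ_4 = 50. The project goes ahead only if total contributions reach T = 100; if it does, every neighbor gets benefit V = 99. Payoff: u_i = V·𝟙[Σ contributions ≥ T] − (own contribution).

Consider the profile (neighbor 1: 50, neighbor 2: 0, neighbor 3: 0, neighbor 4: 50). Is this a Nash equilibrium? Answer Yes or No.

Total = 100 ≥ 100: provided.
Neighbor 1 (pledges 50, payoff 49): dropping to 0 → total 50, payoff 0. No gain.
Neighbor 2 (pledges 0, payoff 99): pledging 70 → total 170, payoff 29. No gain.
Neighbor 3 (pledges 0, payoff 99): pledging 40 → total 140, payoff 59. No gain.
Neighbor 4 (pledges 50, payoff 49): dropping to 0 → total 50, payoff 0. No gain.

Yes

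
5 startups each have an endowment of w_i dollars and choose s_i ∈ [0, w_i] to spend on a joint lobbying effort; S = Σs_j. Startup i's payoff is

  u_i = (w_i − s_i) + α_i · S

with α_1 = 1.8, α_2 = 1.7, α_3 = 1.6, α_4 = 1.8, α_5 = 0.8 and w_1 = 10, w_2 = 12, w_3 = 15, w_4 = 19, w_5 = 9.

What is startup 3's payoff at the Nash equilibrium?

∂u_i/∂s_i = α_i − 1, so startup i contributes w_i if α_i > 1, else 0.
α_i > 1 for i ∈ {1, 2, 3, 4}; NE contributions (10, 12, 15, 19, 0), S = 56.
u_3 = (15 − 15) + 1.6·56 = 89.6.

89.6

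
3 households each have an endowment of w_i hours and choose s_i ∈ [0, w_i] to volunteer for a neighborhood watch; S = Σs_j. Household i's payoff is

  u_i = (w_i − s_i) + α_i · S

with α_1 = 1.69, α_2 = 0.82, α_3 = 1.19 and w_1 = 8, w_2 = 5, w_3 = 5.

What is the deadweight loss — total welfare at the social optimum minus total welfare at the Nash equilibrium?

∂u_i/∂s_i = α_i − 1, so household i contributes w_i if α_i > 1, else 0.
α_i > 1 for i ∈ {1, 3}; NE contributions (8, 0, 5), S = 13.
W^NE = Σw_i − S^NE + (Σα_i)·S^NE = 18 + 2.7·13 = 53.1.
Planner: ∂(Σu_j)/∂s_i = Σα_j − 1 = 2.7 > 0, so everyone contributes w_i; S^SO = 18, W^SO = 18 + 2.7·18 = 66.6.
Deadweight loss = 13.5.

13.5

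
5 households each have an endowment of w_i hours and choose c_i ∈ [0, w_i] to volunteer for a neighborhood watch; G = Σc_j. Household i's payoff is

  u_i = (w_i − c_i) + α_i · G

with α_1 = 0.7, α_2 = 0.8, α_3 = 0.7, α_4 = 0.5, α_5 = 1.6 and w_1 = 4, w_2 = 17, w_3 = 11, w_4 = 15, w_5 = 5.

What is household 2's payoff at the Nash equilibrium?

21

∂u_i/∂c_i = α_i − 1, so household i contributes w_i if α_i > 1, else 0.
α_i > 1 for i ∈ {5}; NE contributions (0, 0, 0, 0, 5), G = 5.
u_2 = (17 − 0) + 0.8·5 = 21.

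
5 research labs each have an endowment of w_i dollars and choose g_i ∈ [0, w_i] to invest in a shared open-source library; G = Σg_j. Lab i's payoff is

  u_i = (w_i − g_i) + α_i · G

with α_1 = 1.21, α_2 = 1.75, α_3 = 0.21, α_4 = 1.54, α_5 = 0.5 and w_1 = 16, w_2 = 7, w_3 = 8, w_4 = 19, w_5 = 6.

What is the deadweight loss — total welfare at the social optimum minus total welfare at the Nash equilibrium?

58.94

∂u_i/∂g_i = α_i − 1, so lab i contributes w_i if α_i > 1, else 0.
α_i > 1 for i ∈ {1, 2, 4}; NE contributions (16, 7, 0, 19, 0), G = 42.
W^NE = Σw_i − G^NE + (Σα_i)·G^NE = 56 + 4.21·42 = 232.82.
Planner: ∂(Σu_j)/∂g_i = Σα_j − 1 = 4.21 > 0, so everyone contributes w_i; G^SO = 56, W^SO = 56 + 4.21·56 = 291.76.
Deadweight loss = 58.94.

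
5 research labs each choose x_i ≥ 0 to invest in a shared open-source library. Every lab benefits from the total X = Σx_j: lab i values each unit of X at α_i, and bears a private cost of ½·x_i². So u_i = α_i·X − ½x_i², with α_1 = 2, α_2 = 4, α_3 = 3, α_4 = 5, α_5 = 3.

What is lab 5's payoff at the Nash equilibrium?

Lab i's FOC: ∂u_i/∂x_i = α_i − x_i = 0, so x_i* = α_i.
NE contributions = (2, 4, 3, 5, 3); X = 17.
u_5 = α_5·X − ½·(x_5)² = 3·17 − ½·3² = 46.5.

46.5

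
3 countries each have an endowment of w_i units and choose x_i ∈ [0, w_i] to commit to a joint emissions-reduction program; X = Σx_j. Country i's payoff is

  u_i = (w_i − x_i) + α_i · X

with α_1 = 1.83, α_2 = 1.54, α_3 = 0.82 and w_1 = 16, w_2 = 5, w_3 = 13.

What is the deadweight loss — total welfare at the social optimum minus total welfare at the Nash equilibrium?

41.47

∂u_i/∂x_i = α_i − 1, so country i contributes w_i if α_i > 1, else 0.
α_i > 1 for i ∈ {1, 2}; NE contributions (16, 5, 0), X = 21.
W^NE = Σw_i − X^NE + (Σα_i)·X^NE = 34 + 3.19·21 = 100.99.
Planner: ∂(Σu_j)/∂x_i = Σα_j − 1 = 3.19 > 0, so everyone contributes w_i; X^SO = 34, W^SO = 34 + 3.19·34 = 142.46.
Deadweight loss = 41.47.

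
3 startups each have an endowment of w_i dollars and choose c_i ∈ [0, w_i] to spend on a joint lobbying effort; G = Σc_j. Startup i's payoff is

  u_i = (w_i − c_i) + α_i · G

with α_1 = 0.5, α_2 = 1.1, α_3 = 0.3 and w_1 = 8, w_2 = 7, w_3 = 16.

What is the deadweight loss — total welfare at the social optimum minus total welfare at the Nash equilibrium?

21.6

∂u_i/∂c_i = α_i − 1, so startup i contributes w_i if α_i > 1, else 0.
α_i > 1 for i ∈ {2}; NE contributions (0, 7, 0), G = 7.
W^NE = Σw_i − G^NE + (Σα_i)·G^NE = 31 + 0.9·7 = 37.3.
Planner: ∂(Σu_j)/∂c_i = Σα_j − 1 = 0.9 > 0, so everyone contributes w_i; G^SO = 31, W^SO = 31 + 0.9·31 = 58.9.
Deadweight loss = 21.6.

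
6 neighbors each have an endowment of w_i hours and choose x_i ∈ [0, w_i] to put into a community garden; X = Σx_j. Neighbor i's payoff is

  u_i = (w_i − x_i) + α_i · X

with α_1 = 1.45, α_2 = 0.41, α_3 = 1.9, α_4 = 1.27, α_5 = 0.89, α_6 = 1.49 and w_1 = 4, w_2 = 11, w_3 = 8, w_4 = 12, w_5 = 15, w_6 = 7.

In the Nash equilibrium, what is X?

31

∂u_i/∂x_i = α_i − 1, so neighbor i contributes w_i if α_i > 1, else 0.
α_i > 1 for i ∈ {1, 3, 4, 6}; NE contributions (4, 0, 8, 12, 0, 7), X = 31.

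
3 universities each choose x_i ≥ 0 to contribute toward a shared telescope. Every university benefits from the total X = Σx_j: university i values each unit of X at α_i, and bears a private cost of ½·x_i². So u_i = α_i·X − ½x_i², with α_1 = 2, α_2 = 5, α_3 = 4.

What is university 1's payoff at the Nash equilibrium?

University i's FOC: ∂u_i/∂x_i = α_i − x_i = 0, so x_i* = α_i.
NE contributions = (2, 5, 4); X = 11.
u_1 = α_1·X − ½·(x_1)² = 2·11 − ½·2² = 20.

20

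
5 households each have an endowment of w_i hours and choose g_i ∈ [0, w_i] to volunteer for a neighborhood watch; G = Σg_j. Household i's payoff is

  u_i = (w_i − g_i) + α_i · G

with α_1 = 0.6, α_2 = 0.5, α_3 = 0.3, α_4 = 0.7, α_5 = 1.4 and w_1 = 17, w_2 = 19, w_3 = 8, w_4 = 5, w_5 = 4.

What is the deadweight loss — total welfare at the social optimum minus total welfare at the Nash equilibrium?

122.5

∂u_i/∂g_i = α_i − 1, so household i contributes w_i if α_i > 1, else 0.
α_i > 1 for i ∈ {5}; NE contributions (0, 0, 0, 0, 4), G = 4.
W^NE = Σw_i − G^NE + (Σα_i)·G^NE = 53 + 2.5·4 = 63.
Planner: ∂(Σu_j)/∂g_i = Σα_j − 1 = 2.5 > 0, so everyone contributes w_i; G^SO = 53, W^SO = 53 + 2.5·53 = 185.5.
Deadweight loss = 122.5.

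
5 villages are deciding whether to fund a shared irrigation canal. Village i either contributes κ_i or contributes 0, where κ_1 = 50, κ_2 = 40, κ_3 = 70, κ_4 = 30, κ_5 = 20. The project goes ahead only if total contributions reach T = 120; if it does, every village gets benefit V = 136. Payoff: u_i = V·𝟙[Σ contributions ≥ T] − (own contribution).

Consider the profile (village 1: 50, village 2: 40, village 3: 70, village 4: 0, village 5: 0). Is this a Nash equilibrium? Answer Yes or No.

Total = 160 ≥ 120: provided.
Village 1 (pledges 50, payoff 86): dropping to 0 → total 110, payoff 0. No gain.
Village 2 (pledges 40, payoff 96): dropping to 0 → total 120, payoff 136. Profitable deviation.

No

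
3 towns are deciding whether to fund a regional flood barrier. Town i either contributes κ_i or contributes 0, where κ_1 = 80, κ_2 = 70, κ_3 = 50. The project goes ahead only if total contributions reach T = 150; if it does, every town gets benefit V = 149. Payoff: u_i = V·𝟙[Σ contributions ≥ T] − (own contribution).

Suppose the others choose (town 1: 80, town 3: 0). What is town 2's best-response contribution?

Others' total = 80. Contributing 70 brings total to 150 ≥ 150: gain V − κ_2 = 79.
Best response: 70.

70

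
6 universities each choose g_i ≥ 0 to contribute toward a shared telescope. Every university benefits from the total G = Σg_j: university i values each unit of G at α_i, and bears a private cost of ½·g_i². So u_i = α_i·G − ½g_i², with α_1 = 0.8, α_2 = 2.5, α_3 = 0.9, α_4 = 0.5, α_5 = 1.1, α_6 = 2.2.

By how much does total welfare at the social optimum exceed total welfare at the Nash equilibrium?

University i's FOC: ∂u_i/∂g_i = α_i − g_i = 0, so g_i* = α_i.
NE contributions = (0.8, 2.5, 0.9, 0.5, 1.1, 2.2); G = 8.
W^NE = (Σα)·G − ½Σα_i² = 8² − ½·14 = 57.
Planner sets g_i = Σα_j = 8 for every i, so G^SO = 6·8 = 48.
W^SO = (Σα)·G^SO − ½·6·(Σα)² = (6/2)·8² = 192.
Deadweight loss = W^SO − W^NE = 135.

135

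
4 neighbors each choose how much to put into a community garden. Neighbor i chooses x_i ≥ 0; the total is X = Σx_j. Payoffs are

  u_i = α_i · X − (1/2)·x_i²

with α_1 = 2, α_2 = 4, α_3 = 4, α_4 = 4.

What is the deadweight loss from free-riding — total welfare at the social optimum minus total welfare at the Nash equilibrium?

Neighbor i's FOC: ∂u_i/∂x_i = α_i − x_i = 0, so x_i* = α_i.
NE contributions = (2, 4, 4, 4); X = 14.
W^NE = (Σα)·X − ½Σα_i² = 14² − ½·52 = 170.
Planner sets x_i = Σα_j = 14 for every i, so X^SO = 4·14 = 56.
W^SO = (Σα)·X^SO − ½·4·(Σα)² = (4/2)·14² = 392.
Deadweight loss = W^SO − W^NE = 222.

222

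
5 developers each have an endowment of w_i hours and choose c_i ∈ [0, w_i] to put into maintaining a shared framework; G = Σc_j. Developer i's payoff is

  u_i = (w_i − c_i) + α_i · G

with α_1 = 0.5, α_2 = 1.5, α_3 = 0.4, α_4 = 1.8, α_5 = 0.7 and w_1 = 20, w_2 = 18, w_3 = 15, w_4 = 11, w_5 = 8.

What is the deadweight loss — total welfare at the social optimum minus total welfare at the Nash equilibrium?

167.7

∂u_i/∂c_i = α_i − 1, so developer i contributes w_i if α_i > 1, else 0.
α_i > 1 for i ∈ {2, 4}; NE contributions (0, 18, 0, 11, 0), G = 29.
W^NE = Σw_i − G^NE + (Σα_i)·G^NE = 72 + 3.9·29 = 185.1.
Planner: ∂(Σu_j)/∂c_i = Σα_j − 1 = 3.9 > 0, so everyone contributes w_i; G^SO = 72, W^SO = 72 + 3.9·72 = 352.8.
Deadweight loss = 167.7.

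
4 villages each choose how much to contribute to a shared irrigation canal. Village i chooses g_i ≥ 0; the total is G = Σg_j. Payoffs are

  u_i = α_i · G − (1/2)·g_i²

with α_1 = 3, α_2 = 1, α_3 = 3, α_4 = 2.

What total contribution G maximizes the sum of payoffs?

Planner FOC: ∂(Σu_j)/∂g_i = (Σα_j) − g_i = 0, so g_i^SO = Σα_j = 9 for every i; G^SO = 36.

36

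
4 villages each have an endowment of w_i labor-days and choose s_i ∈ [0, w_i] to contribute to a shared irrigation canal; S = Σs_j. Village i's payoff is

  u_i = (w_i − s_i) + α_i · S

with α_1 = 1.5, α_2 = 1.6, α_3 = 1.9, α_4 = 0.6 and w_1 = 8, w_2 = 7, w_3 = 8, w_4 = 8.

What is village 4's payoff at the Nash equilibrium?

∂u_i/∂s_i = α_i − 1, so village i contributes w_i if α_i > 1, else 0.
α_i > 1 for i ∈ {1, 2, 3}; NE contributions (8, 7, 8, 0), S = 23.
u_4 = (8 − 0) + 0.6·23 = 21.8.

21.8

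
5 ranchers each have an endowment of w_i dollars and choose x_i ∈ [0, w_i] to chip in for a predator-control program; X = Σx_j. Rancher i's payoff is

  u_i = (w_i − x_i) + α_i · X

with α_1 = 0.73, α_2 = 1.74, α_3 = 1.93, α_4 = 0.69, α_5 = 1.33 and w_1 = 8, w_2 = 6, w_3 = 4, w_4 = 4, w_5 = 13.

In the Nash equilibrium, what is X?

23

∂u_i/∂x_i = α_i − 1, so rancher i contributes w_i if α_i > 1, else 0.
α_i > 1 for i ∈ {2, 3, 5}; NE contributions (0, 6, 4, 0, 13), X = 23.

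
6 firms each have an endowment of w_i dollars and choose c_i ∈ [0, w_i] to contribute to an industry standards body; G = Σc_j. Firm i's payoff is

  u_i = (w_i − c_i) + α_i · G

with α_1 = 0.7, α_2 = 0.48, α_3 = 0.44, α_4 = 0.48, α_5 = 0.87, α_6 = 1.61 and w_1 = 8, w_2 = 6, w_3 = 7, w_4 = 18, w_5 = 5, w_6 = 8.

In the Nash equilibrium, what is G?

∂u_i/∂c_i = α_i − 1, so firm i contributes w_i if α_i > 1, else 0.
α_i > 1 for i ∈ {6}; NE contributions (0, 0, 0, 0, 0, 8), G = 8.

8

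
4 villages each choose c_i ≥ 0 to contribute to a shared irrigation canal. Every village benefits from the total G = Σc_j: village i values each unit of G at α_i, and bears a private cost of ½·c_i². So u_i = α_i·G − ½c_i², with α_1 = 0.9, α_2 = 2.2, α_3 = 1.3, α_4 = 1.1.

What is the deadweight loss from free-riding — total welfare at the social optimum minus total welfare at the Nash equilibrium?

Village i's FOC: ∂u_i/∂c_i = α_i − c_i = 0, so c_i* = α_i.
NE contributions = (0.9, 2.2, 1.3, 1.1); G = 5.5.
W^NE = (Σα)·G − ½Σα_i² = 5.5² − ½·8.55 = 25.975.
Planner sets c_i = Σα_j = 5.5 for every i, so G^SO = 4·5.5 = 22.
W^SO = (Σα)·G^SO − ½·4·(Σα)² = (4/2)·5.5² = 60.5.
Deadweight loss = W^SO − W^NE = 34.525.

34.525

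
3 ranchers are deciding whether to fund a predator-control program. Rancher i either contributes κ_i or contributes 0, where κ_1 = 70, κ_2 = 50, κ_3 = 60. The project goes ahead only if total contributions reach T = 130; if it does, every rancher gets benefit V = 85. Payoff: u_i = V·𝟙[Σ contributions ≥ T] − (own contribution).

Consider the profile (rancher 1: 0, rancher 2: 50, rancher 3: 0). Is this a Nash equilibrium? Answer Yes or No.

No

Total = 50 < 130: not provided.
Rancher 1 (pledges 0, payoff 0): pledging 70 → total 120, payoff -70. No gain.
Rancher 2 (pledges 50, payoff -50): dropping to 0 → total 0, payoff 0. Profitable deviation.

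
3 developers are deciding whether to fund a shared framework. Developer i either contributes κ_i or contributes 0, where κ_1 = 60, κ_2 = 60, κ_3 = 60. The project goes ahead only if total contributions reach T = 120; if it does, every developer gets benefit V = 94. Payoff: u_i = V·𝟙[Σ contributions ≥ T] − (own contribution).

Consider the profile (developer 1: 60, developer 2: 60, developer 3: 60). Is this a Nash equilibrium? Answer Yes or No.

Total = 180 ≥ 120: provided.
Developer 1 (pledges 60, payoff 34): dropping to 0 → total 120, payoff 94. Profitable deviation.

No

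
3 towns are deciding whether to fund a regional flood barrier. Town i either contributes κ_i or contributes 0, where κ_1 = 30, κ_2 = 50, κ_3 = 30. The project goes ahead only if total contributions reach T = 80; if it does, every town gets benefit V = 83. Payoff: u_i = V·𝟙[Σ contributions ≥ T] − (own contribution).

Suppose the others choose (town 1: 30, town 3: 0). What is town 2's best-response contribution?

Others' total = 30. Contributing 50 brings total to 80 ≥ 80: gain V − κ_2 = 33.
Best response: 50.

50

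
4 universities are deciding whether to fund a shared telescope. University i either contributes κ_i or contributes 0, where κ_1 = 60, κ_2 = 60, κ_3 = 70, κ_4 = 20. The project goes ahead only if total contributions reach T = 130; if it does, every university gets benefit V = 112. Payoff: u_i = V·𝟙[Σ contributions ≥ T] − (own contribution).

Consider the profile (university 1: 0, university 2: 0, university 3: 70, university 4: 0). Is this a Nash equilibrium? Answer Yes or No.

Total = 70 < 130: not provided.
University 1 (pledges 0, payoff 0): pledging 60 → total 130, payoff 52. Profitable deviation.

No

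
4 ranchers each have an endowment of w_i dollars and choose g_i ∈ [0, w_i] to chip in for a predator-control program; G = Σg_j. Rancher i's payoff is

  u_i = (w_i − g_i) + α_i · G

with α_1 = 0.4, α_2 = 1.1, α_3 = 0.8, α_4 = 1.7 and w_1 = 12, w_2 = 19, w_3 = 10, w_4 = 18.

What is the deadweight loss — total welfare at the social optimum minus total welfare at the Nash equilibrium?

∂u_i/∂g_i = α_i − 1, so rancher i contributes w_i if α_i > 1, else 0.
α_i > 1 for i ∈ {2, 4}; NE contributions (0, 19, 0, 18), G = 37.
W^NE = Σw_i − G^NE + (Σα_i)·G^NE = 59 + 3·37 = 170.
Planner: ∂(Σu_j)/∂g_i = Σα_j − 1 = 3 > 0, so everyone contributes w_i; G^SO = 59, W^SO = 59 + 3·59 = 236.
Deadweight loss = 66.

66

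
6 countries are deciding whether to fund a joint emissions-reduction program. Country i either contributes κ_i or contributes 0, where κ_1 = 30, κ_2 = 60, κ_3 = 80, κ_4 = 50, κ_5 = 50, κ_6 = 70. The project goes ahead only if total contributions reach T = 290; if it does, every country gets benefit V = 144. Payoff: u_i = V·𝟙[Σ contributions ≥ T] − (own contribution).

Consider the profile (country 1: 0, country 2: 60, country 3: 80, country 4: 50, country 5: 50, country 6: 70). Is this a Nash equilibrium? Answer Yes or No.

Total = 310 ≥ 290: provided.
Country 1 (pledges 0, payoff 144): pledging 30 → total 340, payoff 114. No gain.
Country 2 (pledges 60, payoff 84): dropping to 0 → total 250, payoff 0. No gain.
Country 3 (pledges 80, payoff 64): dropping to 0 → total 230, payoff 0. No gain.
Country 4 (pledges 50, payoff 94): dropping to 0 → total 260, payoff 0. No gain.
Country 5 (pledges 50, payoff 94): dropping to 0 → total 260, payoff 0. No gain.
Country 6 (pledges 70, payoff 74): dropping to 0 → total 240, payoff 0. No gain.

Yes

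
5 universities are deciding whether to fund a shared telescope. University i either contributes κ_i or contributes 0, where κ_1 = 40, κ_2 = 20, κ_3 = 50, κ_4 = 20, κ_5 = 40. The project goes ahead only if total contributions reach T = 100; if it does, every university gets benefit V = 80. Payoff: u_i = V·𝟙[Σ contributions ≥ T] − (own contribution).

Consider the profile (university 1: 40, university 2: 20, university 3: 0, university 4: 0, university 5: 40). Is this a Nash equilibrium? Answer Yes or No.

Yes

Total = 100 ≥ 100: provided.
University 1 (pledges 40, payoff 40): dropping to 0 → total 60, payoff 0. No gain.
University 2 (pledges 20, payoff 60): dropping to 0 → total 80, payoff 0. No gain.
University 3 (pledges 0, payoff 80): pledging 50 → total 150, payoff 30. No gain.
University 4 (pledges 0, payoff 80): pledging 20 → total 120, payoff 60. No gain.
University 5 (pledges 40, payoff 40): dropping to 0 → total 60, payoff 0. No gain.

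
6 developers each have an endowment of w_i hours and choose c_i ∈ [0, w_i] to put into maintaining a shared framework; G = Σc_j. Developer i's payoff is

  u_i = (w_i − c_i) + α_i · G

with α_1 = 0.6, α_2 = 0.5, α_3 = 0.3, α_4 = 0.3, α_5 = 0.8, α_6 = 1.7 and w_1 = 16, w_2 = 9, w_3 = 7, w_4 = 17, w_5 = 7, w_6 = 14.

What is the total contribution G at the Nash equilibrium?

14

∂u_i/∂c_i = α_i − 1, so developer i contributes w_i if α_i > 1, else 0.
α_i > 1 for i ∈ {6}; NE contributions (0, 0, 0, 0, 0, 14), G = 14.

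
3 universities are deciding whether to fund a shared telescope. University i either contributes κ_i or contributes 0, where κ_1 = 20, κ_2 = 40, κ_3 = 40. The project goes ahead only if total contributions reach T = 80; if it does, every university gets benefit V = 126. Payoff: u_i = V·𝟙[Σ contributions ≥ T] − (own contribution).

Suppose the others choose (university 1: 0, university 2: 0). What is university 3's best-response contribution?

Others' total = 0. Even contributing 40 gives 40 < 80: no benefit either way.
Best response: 0.

0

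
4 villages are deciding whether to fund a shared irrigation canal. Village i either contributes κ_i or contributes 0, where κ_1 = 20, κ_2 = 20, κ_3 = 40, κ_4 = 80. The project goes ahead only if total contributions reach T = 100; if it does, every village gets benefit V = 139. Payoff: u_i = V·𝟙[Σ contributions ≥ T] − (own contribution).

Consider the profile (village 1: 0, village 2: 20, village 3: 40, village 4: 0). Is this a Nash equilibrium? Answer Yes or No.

No

Total = 60 < 100: not provided.
Village 1 (pledges 0, payoff 0): pledging 20 → total 80, payoff -20. No gain.
Village 2 (pledges 20, payoff -20): dropping to 0 → total 40, payoff 0. Profitable deviation.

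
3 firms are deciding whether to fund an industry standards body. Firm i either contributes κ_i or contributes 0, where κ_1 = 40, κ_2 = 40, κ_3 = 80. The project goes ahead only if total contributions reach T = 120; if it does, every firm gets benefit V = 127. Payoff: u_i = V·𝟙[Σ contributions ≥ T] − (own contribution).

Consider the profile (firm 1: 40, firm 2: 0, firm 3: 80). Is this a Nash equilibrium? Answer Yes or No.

Yes

Total = 120 ≥ 120: provided.
Firm 1 (pledges 40, payoff 87): dropping to 0 → total 80, payoff 0. No gain.
Firm 2 (pledges 0, payoff 127): pledging 40 → total 160, payoff 87. No gain.
Firm 3 (pledges 80, payoff 47): dropping to 0 → total 40, payoff 0. No gain.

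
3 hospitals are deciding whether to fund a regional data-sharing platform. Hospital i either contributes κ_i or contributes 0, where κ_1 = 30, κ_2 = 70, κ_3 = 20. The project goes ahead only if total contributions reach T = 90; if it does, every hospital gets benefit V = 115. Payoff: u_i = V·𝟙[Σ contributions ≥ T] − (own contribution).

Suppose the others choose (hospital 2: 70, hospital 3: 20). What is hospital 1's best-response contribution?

0

Others' total = 90 ≥ 90; contributing adds cost 30 for no extra benefit.
Best response: 0.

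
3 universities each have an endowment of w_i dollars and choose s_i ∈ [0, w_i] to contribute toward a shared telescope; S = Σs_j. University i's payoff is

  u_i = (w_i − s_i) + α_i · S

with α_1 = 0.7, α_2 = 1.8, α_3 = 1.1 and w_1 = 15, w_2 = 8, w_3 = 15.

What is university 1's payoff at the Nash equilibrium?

31.1

∂u_i/∂s_i = α_i − 1, so university i contributes w_i if α_i > 1, else 0.
α_i > 1 for i ∈ {2, 3}; NE contributions (0, 8, 15), S = 23.
u_1 = (15 − 0) + 0.7·23 = 31.1.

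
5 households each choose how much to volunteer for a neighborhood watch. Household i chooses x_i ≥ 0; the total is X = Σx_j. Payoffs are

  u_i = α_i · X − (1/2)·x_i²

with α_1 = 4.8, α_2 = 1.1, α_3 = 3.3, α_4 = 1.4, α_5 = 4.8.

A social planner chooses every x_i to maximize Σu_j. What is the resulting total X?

77

Planner FOC: ∂(Σu_j)/∂x_i = (Σα_j) − x_i = 0, so x_i^SO = Σα_j = 15.4 for every i; X^SO = 77.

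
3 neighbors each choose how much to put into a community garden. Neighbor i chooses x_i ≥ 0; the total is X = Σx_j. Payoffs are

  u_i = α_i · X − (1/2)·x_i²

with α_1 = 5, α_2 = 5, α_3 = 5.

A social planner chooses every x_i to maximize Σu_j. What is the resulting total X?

45

Planner FOC: ∂(Σu_j)/∂x_i = (Σα_j) − x_i = 0, so x_i^SO = Σα_j = 15 for every i; X^SO = 45.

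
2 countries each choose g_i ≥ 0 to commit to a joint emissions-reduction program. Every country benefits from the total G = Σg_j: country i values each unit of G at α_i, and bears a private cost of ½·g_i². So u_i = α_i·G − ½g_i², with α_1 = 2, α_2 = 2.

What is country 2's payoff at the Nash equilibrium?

6

Country i's FOC: ∂u_i/∂g_i = α_i − g_i = 0, so g_i* = α_i.
NE contributions = (2, 2); G = 4.
u_2 = α_2·G − ½·(g_2)² = 2·4 − ½·2² = 6.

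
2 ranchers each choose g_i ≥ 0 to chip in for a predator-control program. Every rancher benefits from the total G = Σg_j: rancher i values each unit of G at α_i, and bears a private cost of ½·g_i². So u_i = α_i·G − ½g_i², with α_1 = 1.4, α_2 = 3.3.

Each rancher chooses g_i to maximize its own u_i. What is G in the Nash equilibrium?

Rancher i's FOC: ∂u_i/∂g_i = α_i − g_i = 0, so g_i* = α_i.
NE contributions = (1.4, 3.3); G = 4.7.

4.7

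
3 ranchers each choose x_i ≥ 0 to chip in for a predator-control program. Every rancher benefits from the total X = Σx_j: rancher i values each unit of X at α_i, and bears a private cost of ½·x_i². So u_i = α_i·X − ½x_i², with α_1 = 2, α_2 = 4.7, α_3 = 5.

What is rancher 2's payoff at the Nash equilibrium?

Rancher i's FOC: ∂u_i/∂x_i = α_i − x_i = 0, so x_i* = α_i.
NE contributions = (2, 4.7, 5); X = 11.7.
u_2 = α_2·X − ½·(x_2)² = 4.7·11.7 − ½·4.7² = 43.945.

43.945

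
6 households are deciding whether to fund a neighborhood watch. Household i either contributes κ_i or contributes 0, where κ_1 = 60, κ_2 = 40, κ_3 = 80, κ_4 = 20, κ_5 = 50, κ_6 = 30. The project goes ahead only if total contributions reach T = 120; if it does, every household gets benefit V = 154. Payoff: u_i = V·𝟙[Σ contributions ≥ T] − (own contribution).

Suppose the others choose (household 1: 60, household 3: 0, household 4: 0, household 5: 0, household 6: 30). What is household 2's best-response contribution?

40

Others' total = 90. Contributing 40 brings total to 130 ≥ 120: gain V − κ_2 = 114.
Best response: 40.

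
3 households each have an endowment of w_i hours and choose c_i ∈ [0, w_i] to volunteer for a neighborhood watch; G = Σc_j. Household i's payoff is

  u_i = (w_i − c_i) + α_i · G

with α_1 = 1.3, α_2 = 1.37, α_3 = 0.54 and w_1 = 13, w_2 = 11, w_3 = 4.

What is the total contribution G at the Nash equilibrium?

∂u_i/∂c_i = α_i − 1, so household i contributes w_i if α_i > 1, else 0.
α_i > 1 for i ∈ {1, 2}; NE contributions (13, 11, 0), G = 24.

24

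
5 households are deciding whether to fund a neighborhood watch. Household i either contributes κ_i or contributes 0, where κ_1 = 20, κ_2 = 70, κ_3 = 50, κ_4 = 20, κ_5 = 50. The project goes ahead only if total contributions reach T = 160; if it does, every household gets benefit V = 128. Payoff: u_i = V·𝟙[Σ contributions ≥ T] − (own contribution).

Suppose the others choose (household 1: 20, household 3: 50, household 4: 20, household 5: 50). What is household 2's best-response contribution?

70

Others' total = 140. Contributing 70 brings total to 210 ≥ 160: gain V − κ_2 = 58.
Best response: 70.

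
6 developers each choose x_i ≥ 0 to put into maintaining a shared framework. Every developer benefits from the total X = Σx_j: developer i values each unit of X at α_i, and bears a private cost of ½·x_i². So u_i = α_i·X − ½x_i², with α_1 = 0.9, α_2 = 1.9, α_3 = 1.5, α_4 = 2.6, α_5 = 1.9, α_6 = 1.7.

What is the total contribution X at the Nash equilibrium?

Developer i's FOC: ∂u_i/∂x_i = α_i − x_i = 0, so x_i* = α_i.
NE contributions = (0.9, 1.9, 1.5, 2.6, 1.9, 1.7); X = 10.5.

10.5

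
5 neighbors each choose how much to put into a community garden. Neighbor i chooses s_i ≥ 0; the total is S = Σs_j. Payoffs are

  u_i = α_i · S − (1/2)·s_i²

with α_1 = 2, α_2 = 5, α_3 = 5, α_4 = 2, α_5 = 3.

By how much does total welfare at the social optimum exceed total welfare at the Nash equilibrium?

467

Neighbor i's FOC: ∂u_i/∂s_i = α_i − s_i = 0, so s_i* = α_i.
NE contributions = (2, 5, 5, 2, 3); S = 17.
W^NE = (Σα)·S − ½Σα_i² = 17² − ½·67 = 255.5.
Planner sets s_i = Σα_j = 17 for every i, so S^SO = 5·17 = 85.
W^SO = (Σα)·S^SO − ½·5·(Σα)² = (5/2)·17² = 722.5.
Deadweight loss = W^SO − W^NE = 467.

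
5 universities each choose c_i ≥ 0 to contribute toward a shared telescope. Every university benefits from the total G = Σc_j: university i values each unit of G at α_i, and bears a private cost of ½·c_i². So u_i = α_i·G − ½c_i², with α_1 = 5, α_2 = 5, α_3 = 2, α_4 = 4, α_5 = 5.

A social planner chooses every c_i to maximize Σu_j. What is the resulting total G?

Planner FOC: ∂(Σu_j)/∂c_i = (Σα_j) − c_i = 0, so c_i^SO = Σα_j = 21 for every i; G^SO = 105.

105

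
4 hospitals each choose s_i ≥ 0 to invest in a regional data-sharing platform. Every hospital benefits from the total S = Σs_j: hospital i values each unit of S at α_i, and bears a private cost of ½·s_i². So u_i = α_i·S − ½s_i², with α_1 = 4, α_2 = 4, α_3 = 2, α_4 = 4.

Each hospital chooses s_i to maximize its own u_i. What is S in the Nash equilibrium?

14

Hospital i's FOC: ∂u_i/∂s_i = α_i − s_i = 0, so s_i* = α_i.
NE contributions = (4, 4, 2, 4); S = 14.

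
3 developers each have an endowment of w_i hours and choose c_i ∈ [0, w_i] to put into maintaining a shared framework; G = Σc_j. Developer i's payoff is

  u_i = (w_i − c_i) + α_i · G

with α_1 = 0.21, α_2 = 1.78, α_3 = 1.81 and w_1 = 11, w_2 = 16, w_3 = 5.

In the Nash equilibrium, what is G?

21

∂u_i/∂c_i = α_i − 1, so developer i contributes w_i if α_i > 1, else 0.
α_i > 1 for i ∈ {2, 3}; NE contributions (0, 16, 5), G = 21.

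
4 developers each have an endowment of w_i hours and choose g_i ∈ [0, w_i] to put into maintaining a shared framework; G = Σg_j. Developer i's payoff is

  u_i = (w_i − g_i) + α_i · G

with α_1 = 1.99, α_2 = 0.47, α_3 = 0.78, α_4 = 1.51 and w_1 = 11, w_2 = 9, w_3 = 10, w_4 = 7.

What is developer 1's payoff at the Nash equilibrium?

35.82

∂u_i/∂g_i = α_i − 1, so developer i contributes w_i if α_i > 1, else 0.
α_i > 1 for i ∈ {1, 4}; NE contributions (11, 0, 0, 7), G = 18.
u_1 = (11 − 11) + 1.99·18 = 35.82.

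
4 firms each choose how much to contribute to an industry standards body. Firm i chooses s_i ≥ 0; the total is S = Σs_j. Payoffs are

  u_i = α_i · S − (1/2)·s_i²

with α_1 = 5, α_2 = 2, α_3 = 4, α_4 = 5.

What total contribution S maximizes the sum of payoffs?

64

Planner FOC: ∂(Σu_j)/∂s_i = (Σα_j) − s_i = 0, so s_i^SO = Σα_j = 16 for every i; S^SO = 64.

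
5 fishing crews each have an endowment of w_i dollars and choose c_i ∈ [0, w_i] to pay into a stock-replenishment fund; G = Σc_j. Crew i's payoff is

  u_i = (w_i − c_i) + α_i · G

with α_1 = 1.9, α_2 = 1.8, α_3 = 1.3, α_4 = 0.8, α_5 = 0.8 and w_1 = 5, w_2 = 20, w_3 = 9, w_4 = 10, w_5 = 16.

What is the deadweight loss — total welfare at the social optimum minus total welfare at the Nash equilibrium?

145.6

∂u_i/∂c_i = α_i − 1, so crew i contributes w_i if α_i > 1, else 0.
α_i > 1 for i ∈ {1, 2, 3}; NE contributions (5, 20, 9, 0, 0), G = 34.
W^NE = Σw_i − G^NE + (Σα_i)·G^NE = 60 + 5.6·34 = 250.4.
Planner: ∂(Σu_j)/∂c_i = Σα_j − 1 = 5.6 > 0, so everyone contributes w_i; G^SO = 60, W^SO = 60 + 5.6·60 = 396.
Deadweight loss = 145.6.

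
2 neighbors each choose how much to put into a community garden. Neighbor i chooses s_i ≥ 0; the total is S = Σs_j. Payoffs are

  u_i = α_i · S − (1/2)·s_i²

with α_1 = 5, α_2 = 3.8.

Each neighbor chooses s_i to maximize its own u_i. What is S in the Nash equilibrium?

Neighbor i's FOC: ∂u_i/∂s_i = α_i − s_i = 0, so s_i* = α_i.
NE contributions = (5, 3.8); S = 8.8.

8.8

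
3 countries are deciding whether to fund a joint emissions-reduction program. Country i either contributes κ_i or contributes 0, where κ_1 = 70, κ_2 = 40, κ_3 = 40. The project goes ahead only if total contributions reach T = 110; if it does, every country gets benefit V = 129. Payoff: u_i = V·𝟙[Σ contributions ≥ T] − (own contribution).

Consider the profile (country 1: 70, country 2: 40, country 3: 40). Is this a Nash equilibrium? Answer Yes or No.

No

Total = 150 ≥ 110: provided.
Country 1 (pledges 70, payoff 59): dropping to 0 → total 80, payoff 0. No gain.
Country 2 (pledges 40, payoff 89): dropping to 0 → total 110, payoff 129. Profitable deviation.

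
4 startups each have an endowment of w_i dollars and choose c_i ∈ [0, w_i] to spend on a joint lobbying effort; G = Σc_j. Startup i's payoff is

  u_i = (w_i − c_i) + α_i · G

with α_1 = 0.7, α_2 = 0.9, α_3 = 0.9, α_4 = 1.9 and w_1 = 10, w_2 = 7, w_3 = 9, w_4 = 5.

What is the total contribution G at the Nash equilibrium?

5

∂u_i/∂c_i = α_i − 1, so startup i contributes w_i if α_i > 1, else 0.
α_i > 1 for i ∈ {4}; NE contributions (0, 0, 0, 5), G = 5.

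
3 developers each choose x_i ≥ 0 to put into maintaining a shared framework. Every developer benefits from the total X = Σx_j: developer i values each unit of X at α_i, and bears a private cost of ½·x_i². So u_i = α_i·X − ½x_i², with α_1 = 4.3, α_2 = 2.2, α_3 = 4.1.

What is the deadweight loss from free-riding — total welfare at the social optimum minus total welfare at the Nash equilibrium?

Developer i's FOC: ∂u_i/∂x_i = α_i − x_i = 0, so x_i* = α_i.
NE contributions = (4.3, 2.2, 4.1); X = 10.6.
W^NE = (Σα)·X − ½Σα_i² = 10.6² − ½·40.14 = 92.29.
Planner sets x_i = Σα_j = 10.6 for every i, so X^SO = 3·10.6 = 31.8.
W^SO = (Σα)·X^SO − ½·3·(Σα)² = (3/2)·10.6² = 168.54.
Deadweight loss = W^SO − W^NE = 76.25.

76.25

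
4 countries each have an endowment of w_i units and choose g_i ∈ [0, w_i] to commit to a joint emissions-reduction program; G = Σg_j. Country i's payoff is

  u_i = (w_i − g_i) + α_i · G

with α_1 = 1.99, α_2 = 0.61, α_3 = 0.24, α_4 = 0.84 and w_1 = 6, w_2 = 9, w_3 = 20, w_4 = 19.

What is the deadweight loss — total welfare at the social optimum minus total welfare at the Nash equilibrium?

128.64

∂u_i/∂g_i = α_i − 1, so country i contributes w_i if α_i > 1, else 0.
α_i > 1 for i ∈ {1}; NE contributions (6, 0, 0, 0), G = 6.
W^NE = Σw_i − G^NE + (Σα_i)·G^NE = 54 + 2.68·6 = 70.08.
Planner: ∂(Σu_j)/∂g_i = Σα_j − 1 = 2.68 > 0, so everyone contributes w_i; G^SO = 54, W^SO = 54 + 2.68·54 = 198.72.
Deadweight loss = 128.64.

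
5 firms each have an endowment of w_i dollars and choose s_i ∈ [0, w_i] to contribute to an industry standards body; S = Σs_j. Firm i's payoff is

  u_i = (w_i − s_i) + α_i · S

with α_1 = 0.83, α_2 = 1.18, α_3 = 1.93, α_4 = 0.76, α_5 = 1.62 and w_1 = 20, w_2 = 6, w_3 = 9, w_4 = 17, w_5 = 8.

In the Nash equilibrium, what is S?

∂u_i/∂s_i = α_i − 1, so firm i contributes w_i if α_i > 1, else 0.
α_i > 1 for i ∈ {2, 3, 5}; NE contributions (0, 6, 9, 0, 8), S = 23.

23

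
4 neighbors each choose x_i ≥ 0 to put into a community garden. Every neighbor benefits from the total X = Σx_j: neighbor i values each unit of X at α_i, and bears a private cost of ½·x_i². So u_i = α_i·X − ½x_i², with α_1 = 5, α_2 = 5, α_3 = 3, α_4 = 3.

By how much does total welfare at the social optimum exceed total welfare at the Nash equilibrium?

290

Neighbor i's FOC: ∂u_i/∂x_i = α_i − x_i = 0, so x_i* = α_i.
NE contributions = (5, 5, 3, 3); X = 16.
W^NE = (Σα)·X − ½Σα_i² = 16² − ½·68 = 222.
Planner sets x_i = Σα_j = 16 for every i, so X^SO = 4·16 = 64.
W^SO = (Σα)·X^SO − ½·4·(Σα)² = (4/2)·16² = 512.
Deadweight loss = W^SO − W^NE = 290.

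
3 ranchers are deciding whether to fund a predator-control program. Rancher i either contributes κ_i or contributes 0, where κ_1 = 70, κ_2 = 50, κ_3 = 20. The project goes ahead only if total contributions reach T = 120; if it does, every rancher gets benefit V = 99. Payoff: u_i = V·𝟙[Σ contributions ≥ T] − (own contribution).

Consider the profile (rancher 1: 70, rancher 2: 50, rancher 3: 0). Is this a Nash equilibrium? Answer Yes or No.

Yes

Total = 120 ≥ 120: provided.
Rancher 1 (pledges 70, payoff 29): dropping to 0 → total 50, payoff 0. No gain.
Rancher 2 (pledges 50, payoff 49): dropping to 0 → total 70, payoff 0. No gain.
Rancher 3 (pledges 0, payoff 99): pledging 20 → total 140, payoff 79. No gain.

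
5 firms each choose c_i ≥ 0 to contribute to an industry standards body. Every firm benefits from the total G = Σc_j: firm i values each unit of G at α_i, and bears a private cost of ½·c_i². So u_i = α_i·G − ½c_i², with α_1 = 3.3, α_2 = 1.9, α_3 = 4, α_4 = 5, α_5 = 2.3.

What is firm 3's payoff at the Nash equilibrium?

58

Firm i's FOC: ∂u_i/∂c_i = α_i − c_i = 0, so c_i* = α_i.
NE contributions = (3.3, 1.9, 4, 5, 2.3); G = 16.5.
u_3 = α_3·G − ½·(c_3)² = 4·16.5 − ½·4² = 58.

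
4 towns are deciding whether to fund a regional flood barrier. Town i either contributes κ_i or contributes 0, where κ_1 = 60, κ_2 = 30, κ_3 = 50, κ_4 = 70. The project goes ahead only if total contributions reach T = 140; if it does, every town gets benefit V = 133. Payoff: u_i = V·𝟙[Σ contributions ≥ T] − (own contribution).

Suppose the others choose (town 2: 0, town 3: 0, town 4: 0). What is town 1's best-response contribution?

0

Others' total = 0. Even contributing 60 gives 60 < 140: no benefit either way.
Best response: 0.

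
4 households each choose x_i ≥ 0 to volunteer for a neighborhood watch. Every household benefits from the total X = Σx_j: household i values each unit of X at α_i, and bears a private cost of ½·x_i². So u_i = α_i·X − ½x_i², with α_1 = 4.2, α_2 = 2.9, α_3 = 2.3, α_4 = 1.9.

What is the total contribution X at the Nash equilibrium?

Household i's FOC: ∂u_i/∂x_i = α_i − x_i = 0, so x_i* = α_i.
NE contributions = (4.2, 2.9, 2.3, 1.9); X = 11.3.

11.3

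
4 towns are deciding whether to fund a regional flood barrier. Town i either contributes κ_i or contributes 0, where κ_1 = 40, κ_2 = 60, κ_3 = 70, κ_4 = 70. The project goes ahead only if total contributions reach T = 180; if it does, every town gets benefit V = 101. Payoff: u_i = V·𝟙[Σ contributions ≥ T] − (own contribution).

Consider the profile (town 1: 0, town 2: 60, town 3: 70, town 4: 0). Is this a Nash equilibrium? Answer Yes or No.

No

Total = 130 < 180: not provided.
Town 1 (pledges 0, payoff 0): pledging 40 → total 170, payoff -40. No gain.
Town 2 (pledges 60, payoff -60): dropping to 0 → total 70, payoff 0. Profitable deviation.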